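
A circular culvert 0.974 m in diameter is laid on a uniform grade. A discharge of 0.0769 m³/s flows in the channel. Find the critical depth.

y_c = 0.154 m

At critical depth, Q² T / (g A³) = 1, i.e. A³/T = Q²/g = 0.0769²/9.81 = 0.0006028.
At y = 0.175 m: A³/T = 0.001006 — over.
At y = 0.154 m: A³/T = 0.0006089 — close enough.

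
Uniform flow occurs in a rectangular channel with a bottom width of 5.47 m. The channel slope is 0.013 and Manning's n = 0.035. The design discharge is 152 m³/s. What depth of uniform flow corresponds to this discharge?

Manning's equation rearranged: A R^(2/3) = nQ / (1·√S) = 0.035 × 152 / (√0.013) = 46.66.
Try y = 4.1 m: A R^(2/3) = 31.2 — low.
Try y = 6.78 m: A R^(2/3) = 57.86 — high.
Try y = 5.67 m: A R^(2/3) = 46.66 — ≈ 46.66.

y_n = 5.67 m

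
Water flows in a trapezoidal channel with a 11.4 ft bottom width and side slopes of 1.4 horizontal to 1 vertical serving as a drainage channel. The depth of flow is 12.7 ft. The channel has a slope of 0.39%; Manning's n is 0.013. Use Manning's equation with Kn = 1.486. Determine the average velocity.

V = 25.4 ft/s

With bottom width b = 11.4 ft and side slope z = 1.4: A = (b + zy)y = (11.4 + 1.4×12.7)×12.7 = 370.6 ft²; P = b + 2y√(1+z²) = 11.4 + 2×12.7×1.72 = 55.1 ft.
Hydraulic radius R = A/P = 370.6/55.1 = 6.726 ft.
From Manning's equation, V = (1.486/n) R^(2/3) S^(1/2) = (1.486/0.013) × 6.726^(2/3) × 0.0039^(1/2) = 25.4 ft/s.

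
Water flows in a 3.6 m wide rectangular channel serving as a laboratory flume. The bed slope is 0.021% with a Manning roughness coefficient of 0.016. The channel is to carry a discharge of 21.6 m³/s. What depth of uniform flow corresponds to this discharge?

Manning's equation rearranged: A R^(2/3) = nQ / (1·√S) = 0.016 × 21.6 / (√0.00021) = 23.85.
At y = 4.83 m: A R^(2/3) = 20.83 — too small.
At y = 6.35 m: A R^(2/3) = 28.64 — too large.
At y = 5.42 m: A R^(2/3) = 23.85 — ≈ 23.85.

y_n = 5.42 m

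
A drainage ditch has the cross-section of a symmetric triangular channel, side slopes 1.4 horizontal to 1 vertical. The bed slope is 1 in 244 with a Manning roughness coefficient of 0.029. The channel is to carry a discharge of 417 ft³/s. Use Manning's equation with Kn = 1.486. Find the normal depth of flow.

Manning's equation rearranged: A R^(2/3) = nQ / (1.486·√S) = 0.029 × 417 / (1.486 × √0.004098) = 127.1.
Trying y = 5.41 ft: A R^(2/3) = 69.34 — too small.
Trying y = 8.37 ft: A R^(2/3) = 222 — too large.
Trying y = 6.79 ft: A R^(2/3) = 127.1 — close enough.

y_n = 6.79 ft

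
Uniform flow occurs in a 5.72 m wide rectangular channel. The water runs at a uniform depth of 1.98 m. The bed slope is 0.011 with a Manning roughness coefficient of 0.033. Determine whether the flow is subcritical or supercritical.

subcritical

Flow area A = b·y = 5.72 × 1.98 = 11.33 m². Wetted perimeter P = b + 2y = 5.72 + 2×1.98 = 9.68 m.
Hydraulic radius R = A/P = 11.33/9.68 = 1.17 m.
V = (1/n) R^(2/3) √S = (1/0.033) × 1.17^(2/3) × √0.011 = 3.529 m/s. Hydraulic depth D_h = A/T = 11.33/5.72 = 1.98 m.
Froude number Fr = V/√(g·D_h) = 3.529/√(9.81×1.98) = 0.801, which is less than 1, so the flow is subcritical.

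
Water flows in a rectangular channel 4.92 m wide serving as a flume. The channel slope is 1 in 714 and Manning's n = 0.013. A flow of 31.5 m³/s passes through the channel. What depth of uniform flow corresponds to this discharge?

Manning's equation rearranged: A R^(2/3) = nQ / (1·√S) = 0.013 × 31.5 / (√0.001401) = 10.94.
Trying y = 2.53 m: A R^(2/3) = 14.42 — over.
Trying y = 1.65 m: A R^(2/3) = 8.051 — short.
Trying y = 2.06 m: A R^(2/3) = 10.94 — close enough.

y_n = 2.06 m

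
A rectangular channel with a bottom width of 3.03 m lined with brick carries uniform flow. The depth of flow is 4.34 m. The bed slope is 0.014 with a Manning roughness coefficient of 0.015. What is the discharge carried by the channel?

Q = 112 m³/s

Flow area A = b·y = 3.03 × 4.34 = 13.15 m². Wetted perimeter P = b + 2y = 3.03 + 2×4.34 = 11.71 m.
Hydraulic radius R = A/P = 13.15/11.71 = 1.123 m.
Manning's equation: Q = (1/n) A R^(2/3) S^(1/2) = (1/0.015) × 13.15 × 1.123^(2/3) × 0.014^(1/2) = 112 m³/s.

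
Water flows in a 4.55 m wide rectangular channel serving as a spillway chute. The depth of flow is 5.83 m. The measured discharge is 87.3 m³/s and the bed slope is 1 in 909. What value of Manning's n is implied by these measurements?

n = 0.014

Flow area A = b·y = 4.55 × 5.83 = 26.53 m². Wetted perimeter P = b + 2y = 4.55 + 2×5.83 = 16.21 m.
Hydraulic radius R = A/P = 26.53/16.21 = 1.636 m.
Rearranging Manning's equation: n = (1/Q) A R^(2/3) S^(1/2) = (1/87.3) × 26.53 × 1.636^(2/3) × √0.0011 = 0.014.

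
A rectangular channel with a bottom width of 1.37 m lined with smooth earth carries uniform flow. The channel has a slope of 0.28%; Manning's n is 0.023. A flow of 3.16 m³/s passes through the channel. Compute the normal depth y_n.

Manning's equation rearranged: A R^(2/3) = nQ / (1·√S) = 0.023 × 3.16 / (√0.0028) = 1.374.
At y = 1.2 m: A R^(2/3) = 0.9454 — low.
At y = 1.77 m: A R^(2/3) = 1.515 — high.
At y = 1.63 m: A R^(2/3) = 1.373 — ≈ 1.374.

y_n = 1.63 m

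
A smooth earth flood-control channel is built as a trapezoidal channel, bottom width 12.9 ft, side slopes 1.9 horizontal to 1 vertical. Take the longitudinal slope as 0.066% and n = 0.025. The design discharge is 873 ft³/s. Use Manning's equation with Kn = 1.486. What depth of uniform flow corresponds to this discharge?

Manning's equation rearranged: A R^(2/3) = nQ / (1.486·√S) = 0.025 × 873 / (1.486 × √0.00066) = 571.7.
At y = 6.51 ft: A R^(2/3) = 416.3 — low.
At y = 8.81 ft: A R^(2/3) = 778.4 — high.
At y = 7.6 ft: A R^(2/3) = 571.6 — matches.

y_n = 7.6 ft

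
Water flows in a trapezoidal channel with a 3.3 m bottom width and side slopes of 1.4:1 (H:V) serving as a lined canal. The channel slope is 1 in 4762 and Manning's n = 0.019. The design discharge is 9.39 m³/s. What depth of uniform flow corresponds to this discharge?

y_n = 1.89 m

Manning's equation rearranged: A R^(2/3) = nQ / (1·√S) = 0.019 × 9.39 / (√0.00021) = 12.31.
Trying y = 2.27 m: A R^(2/3) = 17.73 — high.
Trying y = 1.89 m: A R^(2/3) = 12.31 — ≈ 12.31.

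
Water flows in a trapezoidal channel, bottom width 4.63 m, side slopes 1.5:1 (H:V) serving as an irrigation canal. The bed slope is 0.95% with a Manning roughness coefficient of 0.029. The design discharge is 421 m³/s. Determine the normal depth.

Manning's equation rearranged: A R^(2/3) = nQ / (1·√S) = 0.029 × 421 / (√0.0095) = 125.3.
At y = 3.62 m: A R^(2/3) = 58.95 — low.
At y = 6.46 m: A R^(2/3) = 205.6 — high.
At y = 5.16 m: A R^(2/3) = 125.2 — ≈ 125.3.

y_n = 5.16 m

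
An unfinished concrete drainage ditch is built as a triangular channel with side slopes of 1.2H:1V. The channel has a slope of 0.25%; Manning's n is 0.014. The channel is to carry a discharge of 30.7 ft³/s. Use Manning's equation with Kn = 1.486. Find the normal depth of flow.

Manning's equation rearranged: A R^(2/3) = nQ / (1.486·√S) = 0.014 × 30.7 / (1.486 × √0.0025) = 5.785.
Trying y = 1.97 ft: A R^(2/3) = 3.867 — low.
Trying y = 2.29 ft: A R^(2/3) = 5.777 — close enough.

y_n = 2.29 ft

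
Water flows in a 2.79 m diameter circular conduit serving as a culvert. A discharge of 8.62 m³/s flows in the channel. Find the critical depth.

y_c = 1.29 m

At critical depth, Q² T / (g A³) = 1, i.e. A³/T = Q²/g = 8.62²/9.81 = 7.574.
At y = 0.88 m: A³/T = 1.743 — too small.
At y = 1.55 m: A³/T = 15.31 — too large.
At y = 1.29 m: A³/T = 7.591 — ≈ 7.574.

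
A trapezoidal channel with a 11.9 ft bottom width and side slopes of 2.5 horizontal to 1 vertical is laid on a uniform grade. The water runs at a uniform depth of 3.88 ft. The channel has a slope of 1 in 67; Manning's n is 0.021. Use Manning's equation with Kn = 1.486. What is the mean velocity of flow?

With bottom width b = 11.9 ft and side slope z = 2.5: A = (b + zy)y = (11.9 + 2.5×3.88)×3.88 = 83.81 ft²; P = b + 2y√(1+z²) = 11.9 + 2×3.88×2.693 = 32.79 ft.
Hydraulic radius R = A/P = 83.81/32.79 = 2.556 ft.
From Manning's equation, V = (1.486/n) R^(2/3) S^(1/2) = (1.486/0.021) × 2.556^(2/3) × 0.01493^(1/2) = 16.2 ft/s.

V = 16.2 ft/s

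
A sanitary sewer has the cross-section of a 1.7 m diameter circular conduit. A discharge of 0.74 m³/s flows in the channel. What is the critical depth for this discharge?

y_c = 0.418 m

At critical depth, Q² T / (g A³) = 1, i.e. A³/T = Q²/g = 0.74²/9.81 = 0.05582.
At y = 0.293 m: A³/T = 0.01384 — short.
At y = 0.531 m: A³/T = 0.141 — over.
At y = 0.418 m: A³/T = 0.05563 — ≈ 0.05582.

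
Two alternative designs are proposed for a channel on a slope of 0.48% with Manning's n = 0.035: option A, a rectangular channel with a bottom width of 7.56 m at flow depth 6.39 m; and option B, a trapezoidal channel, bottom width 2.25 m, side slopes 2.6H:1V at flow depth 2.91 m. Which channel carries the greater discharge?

channel A

Channel A: Flow area A = b·y = 7.56 × 6.39 = 48.31 m². Wetted perimeter P = b + 2y = 7.56 + 2×6.39 = 20.34 m. Hydraulic radius R = A/P = 48.31/20.34 = 2.375 m. Q_A = (1/0.035)·48.31·2.375^(2/3)·√0.0048 = 170.2 m³/s.
Channel B: With bottom width b = 2.25 m and side slope z = 2.6: A = (b + zy)y = (2.25 + 2.6×2.91)×2.91 = 28.56 m²; P = b + 2y√(1+z²) = 2.25 + 2×2.91×2.786 = 18.46 m. Hydraulic radius R = A/P = 28.56/18.46 = 1.547 m. Q_B = (1/0.035)·28.56·1.547^(2/3)·√0.0048 = 75.64 m³/s.
Q_A = 170.2 m³/s vs Q_B = 75.64 m³/s, so channel A carries more.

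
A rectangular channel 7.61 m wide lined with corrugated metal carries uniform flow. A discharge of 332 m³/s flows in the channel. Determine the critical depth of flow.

y_c = 5.79 m

For a rectangular channel, critical depth y_c = (q²/g)^(1/3) where q = Q/b = 332/7.61 = 43.63 m²/s.
So y_c = (43.63²/9.81)^(1/3) = 5.79 m.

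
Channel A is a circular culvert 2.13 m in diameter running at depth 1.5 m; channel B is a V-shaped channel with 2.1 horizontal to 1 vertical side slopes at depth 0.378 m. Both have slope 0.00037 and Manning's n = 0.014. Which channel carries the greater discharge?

Channel A: For a circular section of diameter D = 2.13 m at depth y = 1.5 m, the central angle is θ = 2 arccos(1 − 2y/D) = 3.983 rad. Then A = (D²/8)(θ − sin θ) = 2.682 m² and P = Dθ/2 = 4.242 m. Hydraulic radius R = A/P = 2.682/4.242 = 0.6322 m. Q_A = (1/0.014)·2.682·0.6322^(2/3)·√0.00037 = 2.714 m³/s.
Channel B: For a triangular section with side slope z = 2.1: A = zy² = 2.1×0.378² = 0.3001 m²; P = 2y√(1+z²) = 2×0.378×2.326 = 1.758 m. Hydraulic radius R = A/P = 0.3001/1.758 = 0.1706 m. Q_B = (1/0.014)·0.3001·0.1706^(2/3)·√0.00037 = 0.1268 m³/s.
Q_A = 2.714 m³/s vs Q_B = 0.1268 m³/s, so channel A carries more.

channel A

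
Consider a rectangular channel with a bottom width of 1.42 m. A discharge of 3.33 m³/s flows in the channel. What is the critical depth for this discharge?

y_c = 0.825 m

For a rectangular channel, critical depth y_c = (q²/g)^(1/3) where q = Q/b = 3.33/1.42 = 2.345 m²/s.
So y_c = (2.345²/9.81)^(1/3) = 0.825 m.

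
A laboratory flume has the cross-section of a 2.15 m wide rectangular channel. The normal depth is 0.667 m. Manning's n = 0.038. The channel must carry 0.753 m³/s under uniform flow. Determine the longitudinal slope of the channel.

S = 0.0013

Flow area A = b·y = 2.15 × 0.667 = 1.434 m². Wetted perimeter P = b + 2y = 2.15 + 2×0.667 = 3.484 m.
Hydraulic radius R = A/P = 1.434/3.484 = 0.4116 m.
From Manning's equation, S = [nQ / (1 A R^(2/3))]² = [0.038 × 0.753 / (1 × 1.434 × 0.4116^(2/3))]² = 0.0013.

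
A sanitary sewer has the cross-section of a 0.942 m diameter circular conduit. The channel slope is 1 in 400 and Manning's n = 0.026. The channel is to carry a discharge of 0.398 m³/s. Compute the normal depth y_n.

Manning's equation rearranged: A R^(2/3) = nQ / (1·√S) = 0.026 × 0.398 / (√0.0025) = 0.207.
Try y = 0.5 m: A R^(2/3) = 0.1469 — too small.
Try y = 0.711 m: A R^(2/3) = 0.2441 — too large.
Try y = 0.625 m: A R^(2/3) = 0.207 — close enough.

y_n = 0.625 m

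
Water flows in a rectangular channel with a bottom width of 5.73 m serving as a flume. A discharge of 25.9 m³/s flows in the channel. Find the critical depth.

y_c = 1.28 m

For a rectangular channel, critical depth y_c = (q²/g)^(1/3) where q = Q/b = 25.9/5.73 = 4.52 m²/s.
So y_c = (4.52²/9.81)^(1/3) = 1.28 m.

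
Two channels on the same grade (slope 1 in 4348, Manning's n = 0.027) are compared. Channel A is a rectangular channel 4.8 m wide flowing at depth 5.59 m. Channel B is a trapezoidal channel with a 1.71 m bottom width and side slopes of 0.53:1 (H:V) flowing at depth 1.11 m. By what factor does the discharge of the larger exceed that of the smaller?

Channel A: Flow area A = b·y = 4.8 × 5.59 = 26.83 m². Wetted perimeter P = b + 2y = 4.8 + 2×5.59 = 15.98 m. Hydraulic radius R = A/P = 26.83/15.98 = 1.679 m. Q_A = (1/0.027)·26.83·1.679^(2/3)·√0.00023 = 21.29 m³/s.
Channel B: With bottom width b = 1.71 m and side slope z = 0.53: A = (b + zy)y = (1.71 + 0.53×1.11)×1.11 = 2.551 m²; P = b + 2y√(1+z²) = 1.71 + 2×1.11×1.132 = 4.223 m. Hydraulic radius R = A/P = 2.551/4.223 = 0.6042 m. Q_B = (1/0.027)·2.551·0.6042^(2/3)·√0.00023 = 1.024 m³/s.
The larger discharge is 21.29 m³/s and the smaller is 1.024 m³/s; the ratio is 20.8.

20.8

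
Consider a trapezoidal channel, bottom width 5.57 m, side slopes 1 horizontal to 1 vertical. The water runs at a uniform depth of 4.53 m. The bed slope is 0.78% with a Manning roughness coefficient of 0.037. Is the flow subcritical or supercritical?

subcritical

With bottom width b = 5.57 m and side slope z = 1: A = (b + zy)y = (5.57 + 1×4.53)×4.53 = 45.75 m²; P = b + 2y√(1+z²) = 5.57 + 2×4.53×1.414 = 18.38 m.
Hydraulic radius R = A/P = 45.75/18.38 = 2.489 m.
V = (1/n) R^(2/3) √S = (1/0.037) × 2.489^(2/3) × √0.0078 = 4.384 m/s. Hydraulic depth D_h = A/T = 45.75/14.63 = 3.127 m.
Froude number Fr = V/√(g·D_h) = 4.384/√(9.81×3.127) = 0.791, which is less than 1, so the flow is subcritical.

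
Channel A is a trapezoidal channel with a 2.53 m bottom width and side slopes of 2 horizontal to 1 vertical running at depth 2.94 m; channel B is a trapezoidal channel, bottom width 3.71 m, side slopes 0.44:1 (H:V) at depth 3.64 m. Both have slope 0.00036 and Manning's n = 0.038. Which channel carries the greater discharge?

channel A

Channel A: With bottom width b = 2.53 m and side slope z = 2: A = (b + zy)y = (2.53 + 2×2.94)×2.94 = 24.73 m²; P = b + 2y√(1+z²) = 2.53 + 2×2.94×2.236 = 15.68 m. Hydraulic radius R = A/P = 24.73/15.68 = 1.577 m. Q_A = (1/0.038)·24.73·1.577^(2/3)·√0.00036 = 16.73 m³/s.
Channel B: With bottom width b = 3.71 m and side slope z = 0.44: A = (b + zy)y = (3.71 + 0.44×3.64)×3.64 = 19.33 m²; P = b + 2y√(1+z²) = 3.71 + 2×3.64×1.093 = 11.66 m. Hydraulic radius R = A/P = 19.33/11.66 = 1.658 m. Q_B = (1/0.038)·19.33·1.658^(2/3)·√0.00036 = 13.52 m³/s.
Q_A = 16.73 m³/s vs Q_B = 13.52 m³/s, so channel A carries more.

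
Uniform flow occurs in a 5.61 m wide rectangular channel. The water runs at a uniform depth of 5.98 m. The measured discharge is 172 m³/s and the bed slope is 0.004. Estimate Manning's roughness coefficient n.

n = 0.019

Flow area A = b·y = 5.61 × 5.98 = 33.55 m². Wetted perimeter P = b + 2y = 5.61 + 2×5.98 = 17.57 m.
Hydraulic radius R = A/P = 33.55/17.57 = 1.909 m.
Rearranging Manning's equation: n = (1/Q) A R^(2/3) S^(1/2) = (1/172) × 33.55 × 1.909^(2/3) × √0.004 = 0.019.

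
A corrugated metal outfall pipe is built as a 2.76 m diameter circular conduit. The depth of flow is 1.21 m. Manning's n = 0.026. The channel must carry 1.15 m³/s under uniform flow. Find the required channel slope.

S = 0.000259

For a circular section of diameter D = 2.76 m at depth y = 1.21 m, the central angle is θ = 2 arccos(1 − 2y/D) = 2.895 rad. Then A = (D²/8)(θ − sin θ) = 2.523 m² and P = Dθ/2 = 3.995 m.
Hydraulic radius R = A/P = 2.523/3.995 = 0.6317 m.
From Manning's equation, S = [nQ / (1 A R^(2/3))]² = [0.026 × 1.15 / (1 × 2.523 × 0.6317^(2/3))]² = 0.000259.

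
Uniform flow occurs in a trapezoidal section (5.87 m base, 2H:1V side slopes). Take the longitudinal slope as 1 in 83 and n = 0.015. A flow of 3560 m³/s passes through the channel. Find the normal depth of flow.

y_n = 8.23 m

Manning's equation rearranged: A R^(2/3) = nQ / (1·√S) = 0.015 × 3560 / (√0.01205) = 486.5.
Trying y = 9.06 m: A R^(2/3) = 608.6 — over.
Trying y = 6.8 m: A R^(2/3) = 313.8 — short.
Trying y = 8.23 m: A R^(2/3) = 486.4 — close enough.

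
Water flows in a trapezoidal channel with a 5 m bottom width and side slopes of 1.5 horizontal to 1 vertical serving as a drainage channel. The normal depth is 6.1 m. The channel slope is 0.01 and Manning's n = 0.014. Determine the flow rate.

With bottom width b = 5 m and side slope z = 1.5: A = (b + zy)y = (5 + 1.5×6.1)×6.1 = 86.31 m²; P = b + 2y√(1+z²) = 5 + 2×6.1×1.803 = 26.99 m.
Hydraulic radius R = A/P = 86.31/26.99 = 3.198 m.
Manning's equation: Q = (1/n) A R^(2/3) S^(1/2) = (1/0.014) × 86.31 × 3.198^(2/3) × 0.01^(1/2) = 1340 m³/s.

Q = 1340 m³/s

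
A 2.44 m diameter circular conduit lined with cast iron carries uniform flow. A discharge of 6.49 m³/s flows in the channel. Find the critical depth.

At critical depth, Q² T / (g A³) = 1, i.e. A³/T = Q²/g = 6.49²/9.81 = 4.294.
Trying y = 1.37 m: A³/T = 8.156 — too large.
Trying y = 0.939 m: A³/T = 1.921 — too small.
Trying y = 1.16 m: A³/T = 4.32 — ≈ 4.294.

y_c = 1.16 m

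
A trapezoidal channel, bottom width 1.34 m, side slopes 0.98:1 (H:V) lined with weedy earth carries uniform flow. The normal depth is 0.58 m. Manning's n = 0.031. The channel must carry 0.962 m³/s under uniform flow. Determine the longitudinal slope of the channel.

S = 0.0027

With bottom width b = 1.34 m and side slope z = 0.98: A = (b + zy)y = (1.34 + 0.98×0.58)×0.58 = 1.107 m²; P = b + 2y√(1+z²) = 1.34 + 2×0.58×1.4 = 2.964 m.
Hydraulic radius R = A/P = 1.107/2.964 = 0.3734 m.
From Manning's equation, S = [nQ / (1 A R^(2/3))]² = [0.031 × 0.962 / (1 × 1.107 × 0.3734^(2/3))]² = 0.0027.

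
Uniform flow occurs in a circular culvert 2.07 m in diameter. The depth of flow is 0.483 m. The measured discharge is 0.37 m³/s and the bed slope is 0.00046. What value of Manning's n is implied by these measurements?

For a circular section of diameter D = 2.07 m at depth y = 0.483 m, the central angle is θ = 2 arccos(1 − 2y/D) = 2.017 rad. Then A = (D²/8)(θ − sin θ) = 0.5968 m² and P = Dθ/2 = 2.087 m.
Hydraulic radius R = A/P = 0.5968/2.087 = 0.2859 m.
Rearranging Manning's equation: n = (1/Q) A R^(2/3) S^(1/2) = (1/0.37) × 0.5968 × 0.2859^(2/3) × √0.00046 = 0.015.

n = 0.015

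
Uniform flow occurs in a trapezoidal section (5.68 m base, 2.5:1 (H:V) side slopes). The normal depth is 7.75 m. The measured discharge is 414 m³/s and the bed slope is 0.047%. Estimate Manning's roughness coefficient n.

With bottom width b = 5.68 m and side slope z = 2.5: A = (b + zy)y = (5.68 + 2.5×7.75)×7.75 = 194.2 m²; P = b + 2y√(1+z²) = 5.68 + 2×7.75×2.693 = 47.42 m.
Hydraulic radius R = A/P = 194.2/47.42 = 4.095 m.
Rearranging Manning's equation: n = (1/Q) A R^(2/3) S^(1/2) = (1/414) × 194.2 × 4.095^(2/3) × √0.00047 = 0.026.

n = 0.026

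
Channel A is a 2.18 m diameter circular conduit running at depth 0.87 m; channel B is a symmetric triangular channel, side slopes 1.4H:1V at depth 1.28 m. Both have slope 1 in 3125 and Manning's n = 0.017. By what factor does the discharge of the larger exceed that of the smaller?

1.78

Channel A: For a circular section of diameter D = 2.18 m at depth y = 0.87 m, the central angle is θ = 2 arccos(1 − 2y/D) = 2.735 rad. Then A = (D²/8)(θ − sin θ) = 1.39 m² and P = Dθ/2 = 2.981 m. Hydraulic radius R = A/P = 1.39/2.981 = 0.4662 m. Q_A = (1/0.017)·1.39·0.4662^(2/3)·√0.00032 = 0.8794 m³/s.
Channel B: For a triangular section with side slope z = 1.4: A = zy² = 1.4×1.28² = 2.294 m²; P = 2y√(1+z²) = 2×1.28×1.72 = 4.404 m. Hydraulic radius R = A/P = 2.294/4.404 = 0.5208 m. Q_B = (1/0.017)·2.294·0.5208^(2/3)·√0.00032 = 1.562 m³/s.
The larger discharge is 1.562 m³/s and the smaller is 0.8794 m³/s; the ratio is 1.78.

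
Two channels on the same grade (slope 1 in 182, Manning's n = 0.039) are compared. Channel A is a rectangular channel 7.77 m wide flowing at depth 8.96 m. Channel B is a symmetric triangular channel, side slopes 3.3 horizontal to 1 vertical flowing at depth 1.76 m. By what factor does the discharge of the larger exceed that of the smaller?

Channel A: Flow area A = b·y = 7.77 × 8.96 = 69.62 m². Wetted perimeter P = b + 2y = 7.77 + 2×8.96 = 25.69 m. Hydraulic radius R = A/P = 69.62/25.69 = 2.71 m. Q_A = (1/0.039)·69.62·2.71^(2/3)·√0.005495 = 257.2 m³/s.
Channel B: For a triangular section with side slope z = 3.3: A = zy² = 3.3×1.76² = 10.22 m²; P = 2y√(1+z²) = 2×1.76×3.448 = 12.14 m. Hydraulic radius R = A/P = 10.22/12.14 = 0.8422 m. Q_B = (1/0.039)·10.22·0.8422^(2/3)·√0.005495 = 17.33 m³/s.
The larger discharge is 257.2 m³/s and the smaller is 17.33 m³/s; the ratio is 14.8.

14.8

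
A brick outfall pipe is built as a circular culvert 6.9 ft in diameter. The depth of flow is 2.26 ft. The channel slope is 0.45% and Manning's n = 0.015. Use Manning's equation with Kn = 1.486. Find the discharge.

Q = 82.9 ft³/s

For a circular section of diameter D = 6.9 ft at depth y = 2.26 ft, the central angle is θ = 2 arccos(1 − 2y/D) = 2.437 rad. Then A = (D²/8)(θ − sin θ) = 10.65 ft² and P = Dθ/2 = 8.409 ft.
Hydraulic radius R = A/P = 10.65/8.409 = 1.267 ft.
Manning's equation: Q = (1.486/n) A R^(2/3) S^(1/2) = (1.486/0.015) × 10.65 × 1.267^(2/3) × 0.0045^(1/2) = 82.9 ft³/s.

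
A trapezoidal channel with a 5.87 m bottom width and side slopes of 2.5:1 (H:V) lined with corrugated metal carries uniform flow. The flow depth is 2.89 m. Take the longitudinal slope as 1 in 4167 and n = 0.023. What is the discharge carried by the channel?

Q = 37.2 m³/s

With bottom width b = 5.87 m and side slope z = 2.5: A = (b + zy)y = (5.87 + 2.5×2.89)×2.89 = 37.84 m²; P = b + 2y√(1+z²) = 5.87 + 2×2.89×2.693 = 21.43 m.
Hydraulic radius R = A/P = 37.84/21.43 = 1.766 m.
Manning's equation: Q = (1/n) A R^(2/3) S^(1/2) = (1/0.023) × 37.84 × 1.766^(2/3) × 0.00024^(1/2) = 37.2 m³/s.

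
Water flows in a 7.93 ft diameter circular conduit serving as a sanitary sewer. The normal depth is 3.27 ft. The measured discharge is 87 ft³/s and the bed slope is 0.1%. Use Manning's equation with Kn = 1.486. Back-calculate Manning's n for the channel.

n = 0.015

For a circular section of diameter D = 7.93 ft at depth y = 3.27 ft, the central angle is θ = 2 arccos(1 − 2y/D) = 2.789 rad. Then A = (D²/8)(θ − sin θ) = 19.21 ft² and P = Dθ/2 = 11.06 ft.
Hydraulic radius R = A/P = 19.21/11.06 = 1.737 ft.
Rearranging Manning's equation: n = (1.486/Q) A R^(2/3) S^(1/2) = (1.486/87) × 19.21 × 1.737^(2/3) × √0.001 = 0.015.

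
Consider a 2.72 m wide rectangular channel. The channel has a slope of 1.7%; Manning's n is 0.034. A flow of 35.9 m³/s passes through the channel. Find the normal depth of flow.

y_n = 3.49 m

Manning's equation rearranged: A R^(2/3) = nQ / (1·√S) = 0.034 × 35.9 / (√0.017) = 9.362.
At y = 3.11 m: A R^(2/3) = 8.153 — short.
At y = 3.82 m: A R^(2/3) = 10.41 — over.
At y = 3.49 m: A R^(2/3) = 9.357 — close enough.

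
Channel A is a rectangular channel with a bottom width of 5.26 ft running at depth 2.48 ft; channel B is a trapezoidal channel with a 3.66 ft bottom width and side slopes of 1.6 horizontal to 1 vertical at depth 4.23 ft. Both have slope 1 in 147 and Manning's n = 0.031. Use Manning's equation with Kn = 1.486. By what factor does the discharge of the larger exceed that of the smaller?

4.93

Channel A: Flow area A = b·y = 5.26 × 2.48 = 13.04 ft². Wetted perimeter P = b + 2y = 5.26 + 2×2.48 = 10.22 ft. Hydraulic radius R = A/P = 13.04/10.22 = 1.276 ft. Q_A = (1.486/0.031)·13.04·1.276^(2/3)·√0.006803 = 60.69 ft³/s.
Channel B: With bottom width b = 3.66 ft and side slope z = 1.6: A = (b + zy)y = (3.66 + 1.6×4.23)×4.23 = 44.11 ft²; P = b + 2y√(1+z²) = 3.66 + 2×4.23×1.887 = 19.62 ft. Hydraulic radius R = A/P = 44.11/19.62 = 2.248 ft. Q_B = (1.486/0.031)·44.11·2.248^(2/3)·√0.006803 = 299.3 ft³/s.
The larger discharge is 299.3 ft³/s and the smaller is 60.69 ft³/s; the ratio is 4.93.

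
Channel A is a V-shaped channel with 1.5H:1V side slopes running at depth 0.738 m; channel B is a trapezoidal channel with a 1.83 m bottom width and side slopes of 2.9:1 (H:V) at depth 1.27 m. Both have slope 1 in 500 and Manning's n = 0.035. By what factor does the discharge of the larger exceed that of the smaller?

Channel A: For a triangular section with side slope z = 1.5: A = zy² = 1.5×0.738² = 0.817 m²; P = 2y√(1+z²) = 2×0.738×1.803 = 2.661 m. Hydraulic radius R = A/P = 0.817/2.661 = 0.307 m. Q_A = (1/0.035)·0.817·0.307^(2/3)·√0.002 = 0.4751 m³/s.
Channel B: With bottom width b = 1.83 m and side slope z = 2.9: A = (b + zy)y = (1.83 + 2.9×1.27)×1.27 = 7.002 m²; P = b + 2y√(1+z²) = 1.83 + 2×1.27×3.068 = 9.622 m. Hydraulic radius R = A/P = 7.002/9.622 = 0.7277 m. Q_B = (1/0.035)·7.002·0.7277^(2/3)·√0.002 = 7.238 m³/s.
The larger discharge is 7.238 m³/s and the smaller is 0.4751 m³/s; the ratio is 15.2.

15.2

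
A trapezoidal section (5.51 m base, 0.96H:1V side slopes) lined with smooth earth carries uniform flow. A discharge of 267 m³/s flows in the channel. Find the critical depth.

At critical depth, Q² T / (g A³) = 1, i.e. A³/T = Q²/g = 267²/9.81 = 7267.
Trying y = 5.84 m: A³/T = 16360 — too large.
Trying y = 3.47 m: A³/T = 2372 — too small.
Trying y = 4.71 m: A³/T = 7248 — close enough.

y_c = 4.71 m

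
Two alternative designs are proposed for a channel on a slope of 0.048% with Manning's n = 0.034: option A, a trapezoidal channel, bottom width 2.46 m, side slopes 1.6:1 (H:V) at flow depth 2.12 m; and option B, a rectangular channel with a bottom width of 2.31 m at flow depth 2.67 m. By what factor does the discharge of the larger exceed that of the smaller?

2.6

Channel A: With bottom width b = 2.46 m and side slope z = 1.6: A = (b + zy)y = (2.46 + 1.6×2.12)×2.12 = 12.41 m²; P = b + 2y√(1+z²) = 2.46 + 2×2.12×1.887 = 10.46 m. Hydraulic radius R = A/P = 12.41/10.46 = 1.186 m. Q_A = (1/0.034)·12.41·1.186^(2/3)·√0.00048 = 8.958 m³/s.
Channel B: Flow area A = b·y = 2.31 × 2.67 = 6.168 m². Wetted perimeter P = b + 2y = 2.31 + 2×2.67 = 7.65 m. Hydraulic radius R = A/P = 6.168/7.65 = 0.8062 m. Q_B = (1/0.034)·6.168·0.8062^(2/3)·√0.00048 = 3.443 m³/s.
The larger discharge is 8.958 m³/s and the smaller is 3.443 m³/s; the ratio is 2.6.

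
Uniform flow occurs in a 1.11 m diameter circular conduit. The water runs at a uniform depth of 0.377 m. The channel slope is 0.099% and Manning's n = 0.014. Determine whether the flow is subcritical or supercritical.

For a circular section of diameter D = 1.11 m at depth y = 0.377 m, the central angle is θ = 2 arccos(1 − 2y/D) = 2.489 rad. Then A = (D²/8)(θ − sin θ) = 0.2897 m² and P = Dθ/2 = 1.381 m.
Hydraulic radius R = A/P = 0.2897/1.381 = 0.2098 m.
V = (1/n) R^(2/3) √S = (1/0.014) × 0.2098^(2/3) × √0.00099 = 0.7934 m/s. Hydraulic depth D_h = A/T = 0.2897/1.051 = 0.2756 m.
Froude number Fr = V/√(g·D_h) = 0.7934/√(9.81×0.2756) = 0.483, which is less than 1, so the flow is subcritical.

subcritical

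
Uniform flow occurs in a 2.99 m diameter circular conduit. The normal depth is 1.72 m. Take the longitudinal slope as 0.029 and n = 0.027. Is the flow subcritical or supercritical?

For a circular section of diameter D = 2.99 m at depth y = 1.72 m, the central angle is θ = 2 arccos(1 − 2y/D) = 3.444 rad. Then A = (D²/8)(θ − sin θ) = 4.181 m² and P = Dθ/2 = 5.148 m.
Hydraulic radius R = A/P = 4.181/5.148 = 0.8121 m.
V = (1/n) R^(2/3) √S = (1/0.027) × 0.8121^(2/3) × √0.029 = 5.49 m/s. Hydraulic depth D_h = A/T = 4.181/2.956 = 1.414 m.
Froude number Fr = V/√(g·D_h) = 5.49/√(9.81×1.414) = 1.47, which is greater than 1, so the flow is supercritical.

supercritical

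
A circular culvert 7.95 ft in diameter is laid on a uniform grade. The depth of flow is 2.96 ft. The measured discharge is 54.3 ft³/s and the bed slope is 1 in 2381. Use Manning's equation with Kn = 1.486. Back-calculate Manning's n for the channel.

n = 0.013

For a circular section of diameter D = 7.95 ft at depth y = 2.96 ft, the central angle is θ = 2 arccos(1 − 2y/D) = 2.625 rad. Then A = (D²/8)(θ − sin θ) = 16.84 ft² and P = Dθ/2 = 10.44 ft.
Hydraulic radius R = A/P = 16.84/10.44 = 1.614 ft.
Rearranging Manning's equation: n = (1.486/Q) A R^(2/3) S^(1/2) = (1.486/54.3) × 16.84 × 1.614^(2/3) × √0.00042 = 0.013.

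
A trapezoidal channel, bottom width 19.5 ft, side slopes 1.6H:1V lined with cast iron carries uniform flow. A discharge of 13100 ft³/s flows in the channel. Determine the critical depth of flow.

At critical depth, Q² T / (g A³) = 1, i.e. A³/T = Q²/g = 13100²/32.2 = 5330000.
At y = 18.3 ft: A³/T = 9113000 — too large.
At y = 12.1 ft: A³/T = 1786000 — too small.
At y = 16 ft: A³/T = 5315000 — ≈ 5330000.

y_c = 16 ft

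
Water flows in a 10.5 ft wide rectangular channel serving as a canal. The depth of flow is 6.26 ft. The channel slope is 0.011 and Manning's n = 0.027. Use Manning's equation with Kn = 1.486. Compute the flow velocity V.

Flow area A = b·y = 10.5 × 6.26 = 65.73 ft². Wetted perimeter P = b + 2y = 10.5 + 2×6.26 = 23.02 ft.
Hydraulic radius R = A/P = 65.73/23.02 = 2.855 ft.
From Manning's equation, V = (1.486/n) R^(2/3) S^(1/2) = (1.486/0.027) × 2.855^(2/3) × 0.011^(1/2) = 11.6 ft/s.

V = 11.6 ft/s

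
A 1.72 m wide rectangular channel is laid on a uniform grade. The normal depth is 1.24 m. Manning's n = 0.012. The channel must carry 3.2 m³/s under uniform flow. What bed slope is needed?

Flow area A = b·y = 1.72 × 1.24 = 2.133 m². Wetted perimeter P = b + 2y = 1.72 + 2×1.24 = 4.2 m.
Hydraulic radius R = A/P = 2.133/4.2 = 0.5078 m.
From Manning's equation, S = [nQ / (1 A R^(2/3))]² = [0.012 × 3.2 / (1 × 2.133 × 0.5078^(2/3))]² = 0.0008.

S = 0.0008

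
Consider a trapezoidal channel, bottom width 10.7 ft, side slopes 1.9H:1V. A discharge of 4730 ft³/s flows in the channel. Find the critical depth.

y_c = 10.6 ft

At critical depth, Q² T / (g A³) = 1, i.e. A³/T = Q²/g = 4730²/32.2 = 694800.
At y = 8.24 ft: A³/T = 243800 — too small.
At y = 12.6 ft: A³/T = 1419000 — too large.
At y = 10.6 ft: A³/T = 685300 — close enough.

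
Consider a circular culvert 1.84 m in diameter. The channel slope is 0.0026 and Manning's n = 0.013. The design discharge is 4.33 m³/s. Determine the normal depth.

Manning's equation rearranged: A R^(2/3) = nQ / (1·√S) = 0.013 × 4.33 / (√0.0026) = 1.104.
Try y = 1.27 m: A R^(2/3) = 1.302 — too large.
Try y = 1.13 m: A R^(2/3) = 1.103 — matches.

y_n = 1.13 m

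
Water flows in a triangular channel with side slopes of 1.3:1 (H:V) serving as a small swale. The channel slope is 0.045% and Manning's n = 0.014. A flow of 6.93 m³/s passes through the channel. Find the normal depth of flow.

Manning's equation rearranged: A R^(2/3) = nQ / (1·√S) = 0.014 × 6.93 / (√0.00045) = 4.574.
Trying y = 2.29 m: A R^(2/3) = 6.39 — too large.
Trying y = 1.39 m: A R^(2/3) = 1.688 — too small.
Trying y = 2.02 m: A R^(2/3) = 4.573 — ≈ 4.574.

y_n = 2.02 m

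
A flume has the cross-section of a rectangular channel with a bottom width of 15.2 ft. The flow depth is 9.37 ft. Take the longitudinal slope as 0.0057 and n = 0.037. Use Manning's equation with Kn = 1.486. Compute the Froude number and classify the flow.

subcritical

Flow area A = b·y = 15.2 × 9.37 = 142.4 ft². Wetted perimeter P = b + 2y = 15.2 + 2×9.37 = 33.94 ft.
Hydraulic radius R = A/P = 142.4/33.94 = 4.196 ft.
V = (1.486/n) R^(2/3) √S = (1.486/0.037) × 4.196^(2/3) × √0.0057 = 7.889 ft/s. Hydraulic depth D_h = A/T = 142.4/15.2 = 9.37 ft.
Froude number Fr = V/√(g·D_h) = 7.889/√(32.2×9.37) = 0.454, which is less than 1, so the flow is subcritical.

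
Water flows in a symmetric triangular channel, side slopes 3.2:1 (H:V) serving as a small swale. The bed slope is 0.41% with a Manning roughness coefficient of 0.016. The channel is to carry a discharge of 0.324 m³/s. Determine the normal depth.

Manning's equation rearranged: A R^(2/3) = nQ / (1·√S) = 0.016 × 0.324 / (√0.0041) = 0.08096.
Try y = 0.357 m: A R^(2/3) = 0.1253 — too large.
Try y = 0.303 m: A R^(2/3) = 0.08094 — ≈ 0.08096.

y_n = 0.303 m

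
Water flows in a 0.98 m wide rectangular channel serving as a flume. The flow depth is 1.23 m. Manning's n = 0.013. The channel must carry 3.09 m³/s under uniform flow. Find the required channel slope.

Flow area A = b·y = 0.98 × 1.23 = 1.205 m². Wetted perimeter P = b + 2y = 0.98 + 2×1.23 = 3.44 m.
Hydraulic radius R = A/P = 1.205/3.44 = 0.3504 m.
From Manning's equation, S = [nQ / (1 A R^(2/3))]² = [0.013 × 3.09 / (1 × 1.205 × 0.3504^(2/3))]² = 0.0045.

S = 0.0045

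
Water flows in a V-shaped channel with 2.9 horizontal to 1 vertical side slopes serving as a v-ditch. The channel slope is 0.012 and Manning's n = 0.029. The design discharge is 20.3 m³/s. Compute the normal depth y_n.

y_n = 1.52 m

Manning's equation rearranged: A R^(2/3) = nQ / (1·√S) = 0.029 × 20.3 / (√0.012) = 5.374.
Try y = 1.67 m: A R^(2/3) = 6.908 — over.
Try y = 1.52 m: A R^(2/3) = 5.375 — ≈ 5.374.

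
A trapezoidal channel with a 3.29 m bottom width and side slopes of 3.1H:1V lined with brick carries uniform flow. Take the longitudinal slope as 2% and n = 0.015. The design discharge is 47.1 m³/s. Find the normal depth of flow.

Manning's equation rearranged: A R^(2/3) = nQ / (1·√S) = 0.015 × 47.1 / (√0.02) = 4.996.
Trying y = 1.23 m: A R^(2/3) = 7.358 — over.
Trying y = 0.892 m: A R^(2/3) = 3.814 — short.
Trying y = 1.02 m: A R^(2/3) = 5.001 — close enough.

y_n = 1.02 m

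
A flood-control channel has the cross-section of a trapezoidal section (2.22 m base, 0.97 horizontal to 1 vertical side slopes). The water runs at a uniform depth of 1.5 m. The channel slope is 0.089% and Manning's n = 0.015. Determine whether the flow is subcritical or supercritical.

With bottom width b = 2.22 m and side slope z = 0.97: A = (b + zy)y = (2.22 + 0.97×1.5)×1.5 = 5.513 m²; P = b + 2y√(1+z²) = 2.22 + 2×1.5×1.393 = 6.399 m.
Hydraulic radius R = A/P = 5.513/6.399 = 0.8614 m.
V = (1/n) R^(2/3) √S = (1/0.015) × 0.8614^(2/3) × √0.00089 = 1.801 m/s. Hydraulic depth D_h = A/T = 5.513/5.13 = 1.075 m.
Froude number Fr = V/√(g·D_h) = 1.801/√(9.81×1.075) = 0.555, which is less than 1, so the flow is subcritical.

subcritical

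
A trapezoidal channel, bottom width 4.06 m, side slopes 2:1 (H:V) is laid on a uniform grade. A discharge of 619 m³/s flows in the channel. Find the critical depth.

At critical depth, Q² T / (g A³) = 1, i.e. A³/T = Q²/g = 619²/9.81 = 39060.
Try y = 7.42 m: A³/T = 81740 — high.
Try y = 5 m: A³/T = 14440 — low.
Try y = 6.28 m: A³/T = 38970 — ≈ 39060.

y_c = 6.28 m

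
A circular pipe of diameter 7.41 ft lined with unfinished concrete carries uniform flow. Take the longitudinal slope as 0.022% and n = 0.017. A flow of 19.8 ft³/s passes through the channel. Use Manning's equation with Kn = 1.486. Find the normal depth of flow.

y_n = 2.44 ft

Manning's equation rearranged: A R^(2/3) = nQ / (1.486·√S) = 0.017 × 19.8 / (1.486 × √0.00022) = 15.27.
At y = 1.85 ft: A R^(2/3) = 8.887 — low.
At y = 2.67 ft: A R^(2/3) = 18.06 — high.
At y = 2.44 ft: A R^(2/3) = 15.24 — close enough.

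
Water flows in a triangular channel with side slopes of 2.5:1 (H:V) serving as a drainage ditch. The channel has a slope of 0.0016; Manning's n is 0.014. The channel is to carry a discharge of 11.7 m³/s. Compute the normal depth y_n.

y_n = 1.46 m

Manning's equation rearranged: A R^(2/3) = nQ / (1·√S) = 0.014 × 11.7 / (√0.0016) = 4.095.
Try y = 1.21 m: A R^(2/3) = 2.492 — too small.
Try y = 1.46 m: A R^(2/3) = 4.112 — ≈ 4.095.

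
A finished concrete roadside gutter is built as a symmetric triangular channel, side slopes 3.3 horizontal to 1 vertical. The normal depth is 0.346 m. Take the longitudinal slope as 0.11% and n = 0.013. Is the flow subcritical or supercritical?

For a triangular section with side slope z = 3.3: A = zy² = 3.3×0.346² = 0.3951 m²; P = 2y√(1+z²) = 2×0.346×3.448 = 2.386 m.
Hydraulic radius R = A/P = 0.3951/2.386 = 0.1656 m.
V = (1/n) R^(2/3) √S = (1/0.013) × 0.1656^(2/3) × √0.0011 = 0.7692 m/s. Hydraulic depth D_h = A/T = 0.3951/2.284 = 0.173 m.
Froude number Fr = V/√(g·D_h) = 0.7692/√(9.81×0.173) = 0.59, which is less than 1, so the flow is subcritical.

subcritical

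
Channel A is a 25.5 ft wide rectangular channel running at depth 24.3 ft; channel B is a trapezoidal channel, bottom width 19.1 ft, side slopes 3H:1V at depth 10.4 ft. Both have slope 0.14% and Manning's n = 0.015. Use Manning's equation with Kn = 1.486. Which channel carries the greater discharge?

channel A

Channel A: Flow area A = b·y = 25.5 × 24.3 = 619.6 ft². Wetted perimeter P = b + 2y = 25.5 + 2×24.3 = 74.1 ft. Hydraulic radius R = A/P = 619.6/74.1 = 8.362 ft. Q_A = (1.486/0.015)·619.6·8.362^(2/3)·√0.0014 = 9463 ft³/s.
Channel B: With bottom width b = 19.1 ft and side slope z = 3: A = (b + zy)y = (19.1 + 3×10.4)×10.4 = 523.1 ft²; P = b + 2y√(1+z²) = 19.1 + 2×10.4×3.162 = 84.88 ft. Hydraulic radius R = A/P = 523.1/84.88 = 6.163 ft. Q_B = (1.486/0.015)·523.1·6.163^(2/3)·√0.0014 = 6518 ft³/s.
Q_A = 9463 ft³/s vs Q_B = 6518 ft³/s, so channel A carries more.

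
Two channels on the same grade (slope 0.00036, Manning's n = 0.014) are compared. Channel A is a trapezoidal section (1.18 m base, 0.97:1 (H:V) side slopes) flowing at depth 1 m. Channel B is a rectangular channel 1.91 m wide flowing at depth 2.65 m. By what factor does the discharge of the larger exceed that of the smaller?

Channel A: With bottom width b = 1.18 m and side slope z = 0.97: A = (b + zy)y = (1.18 + 0.97×1)×1 = 2.15 m²; P = b + 2y√(1+z²) = 1.18 + 2×1×1.393 = 3.966 m. Hydraulic radius R = A/P = 2.15/3.966 = 0.5421 m. Q_A = (1/0.014)·2.15·0.5421^(2/3)·√0.00036 = 1.937 m³/s.
Channel B: Flow area A = b·y = 1.91 × 2.65 = 5.061 m². Wetted perimeter P = b + 2y = 1.91 + 2×2.65 = 7.21 m. Hydraulic radius R = A/P = 5.061/7.21 = 0.702 m. Q_B = (1/0.014)·5.061·0.702^(2/3)·√0.00036 = 5.418 m³/s.
The larger discharge is 5.418 m³/s and the smaller is 1.937 m³/s; the ratio is 2.8.

2.8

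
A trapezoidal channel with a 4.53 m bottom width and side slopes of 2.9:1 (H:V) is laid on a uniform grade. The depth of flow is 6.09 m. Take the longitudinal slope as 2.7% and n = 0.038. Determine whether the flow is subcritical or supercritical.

supercritical

With bottom width b = 4.53 m and side slope z = 2.9: A = (b + zy)y = (4.53 + 2.9×6.09)×6.09 = 135.1 m²; P = b + 2y√(1+z²) = 4.53 + 2×6.09×3.068 = 41.89 m.
Hydraulic radius R = A/P = 135.1/41.89 = 3.226 m.
V = (1/n) R^(2/3) √S = (1/0.038) × 3.226^(2/3) × √0.027 = 9.441 m/s. Hydraulic depth D_h = A/T = 135.1/39.85 = 3.391 m.
Froude number Fr = V/√(g·D_h) = 9.441/√(9.81×3.391) = 1.64, which is greater than 1, so the flow is supercritical.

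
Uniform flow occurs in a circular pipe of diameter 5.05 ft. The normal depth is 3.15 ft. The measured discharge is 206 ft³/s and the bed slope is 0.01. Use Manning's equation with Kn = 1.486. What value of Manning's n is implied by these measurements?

For a circular section of diameter D = 5.05 ft at depth y = 3.15 ft, the central angle is θ = 2 arccos(1 − 2y/D) = 3.642 rad. Then A = (D²/8)(θ − sin θ) = 13.14 ft² and P = Dθ/2 = 9.196 ft.
Hydraulic radius R = A/P = 13.14/9.196 = 1.429 ft.
Rearranging Manning's equation: n = (1.486/Q) A R^(2/3) S^(1/2) = (1.486/206) × 13.14 × 1.429^(2/3) × √0.01 = 0.012.

n = 0.012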